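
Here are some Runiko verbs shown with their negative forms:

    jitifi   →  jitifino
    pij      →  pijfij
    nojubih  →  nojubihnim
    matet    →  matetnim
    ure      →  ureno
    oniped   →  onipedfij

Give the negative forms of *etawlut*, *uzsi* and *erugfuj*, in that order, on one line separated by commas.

The pattern is voicing of the final sound: -nim when the stem ends in a voiceless consonant (*nojubih*, *matet*); -fij when the stem ends in a voiced consonant (*pij*, *oniped*); -no when the stem ends in a vowel (*jitifi*, *ure*).
*etawlut*: final sound = /t/, a voiceless consonant → -nim → *etawlutnim*.
*uzsi*: final sound = /i/, a vowel → -no → *uzsino*.
*erugfuj* — final sound /j/ (a voiced consonant) → -fij → *erugfujfij*.

etawlutnim, uzsino, erugfujfij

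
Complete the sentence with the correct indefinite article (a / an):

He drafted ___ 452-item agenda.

a

The indefinite article is chosen by the initial *sound* of the following word, not its spelling.
The number *452* is spoken "four hundred …", beginning with /fɔr/ — a consonant sound.
So the article is *a*: He drafted a 452-item agenda.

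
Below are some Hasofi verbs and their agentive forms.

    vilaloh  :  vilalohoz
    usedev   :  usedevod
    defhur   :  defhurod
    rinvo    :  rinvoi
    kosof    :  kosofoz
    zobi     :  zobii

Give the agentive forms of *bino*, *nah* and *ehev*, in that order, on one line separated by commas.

binoi, nahoz, ehevod

The alternation tracks the final sound of the stem — -oz when the stem ends in a voiceless consonant (*vilaloh*, *kosof*); -od when the stem ends in a voiced consonant (*usedev*, *defhur*); -i when the stem ends in a vowel (*rinvo*, *zobi*).
The final sound of *bino* is /o/, which is a vowel, so the suffix is -i, giving *binoi*.
The final sound of *nah* is /h/, which is a voiceless consonant, so the suffix is -oz, giving *nahoz*.
Since the final sound of *ehev* is /v/ (a voiced consonant), it takes -od, giving *ehevod*.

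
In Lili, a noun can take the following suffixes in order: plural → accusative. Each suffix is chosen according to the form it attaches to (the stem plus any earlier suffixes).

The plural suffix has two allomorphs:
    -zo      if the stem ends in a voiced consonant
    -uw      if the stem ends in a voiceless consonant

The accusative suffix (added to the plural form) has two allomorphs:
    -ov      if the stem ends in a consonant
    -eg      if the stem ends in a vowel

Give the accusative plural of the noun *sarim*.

sarimzoeg

*sarim* — final consonant /m/ (voiced) → -zo → *sarimzo*.
The final sound of the plural form *sarimzo* is /o/, which is a vowel, so the accusative suffix is -eg, giving *sarimzoeg*.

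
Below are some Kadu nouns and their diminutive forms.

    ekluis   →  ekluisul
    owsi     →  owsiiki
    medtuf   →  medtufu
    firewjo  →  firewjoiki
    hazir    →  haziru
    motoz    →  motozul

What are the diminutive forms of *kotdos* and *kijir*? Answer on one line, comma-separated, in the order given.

The suffix is conditioned by the final sound: -ul when the stem ends in a sibilant (*ekluis*, *motoz*); -u when the stem ends in a non-sibilant consonant (*medtuf*, *hazir*); -iki when the stem ends in a vowel (*owsi*, *firewjo*).
*kotdos*: final sound = /s/, a sibilant → -ul → *kotdosul*.
The final sound of *kijir* is /r/, which is a non-sibilant consonant, so the suffix is -u, giving *kijiru*.

kotdosul, kijiru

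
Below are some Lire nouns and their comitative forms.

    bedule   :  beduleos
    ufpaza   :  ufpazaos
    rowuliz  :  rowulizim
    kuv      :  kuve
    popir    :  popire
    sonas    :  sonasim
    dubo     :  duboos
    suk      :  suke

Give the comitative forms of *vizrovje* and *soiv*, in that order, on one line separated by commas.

The pattern is sibilance of the final sound: -im when the stem ends in a sibilant (*rowuliz*, *sonas*); -e when the stem ends in a non-sibilant consonant (*kuv*, *popir*, *suk*); -os when the stem ends in a vowel (*bedule*, *ufpaza*, *dubo*).
*vizrovje*: final sound = /e/, a vowel → -os → *vizrovjeos*.
*soiv*: final sound = /v/, a non-sibilant consonant → -e → *soive*.

vizrovjeos, soive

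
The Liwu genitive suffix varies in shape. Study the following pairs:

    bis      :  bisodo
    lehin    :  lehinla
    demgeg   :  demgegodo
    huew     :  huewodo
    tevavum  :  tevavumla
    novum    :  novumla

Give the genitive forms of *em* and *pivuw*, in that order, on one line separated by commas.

The pattern is nasality of the final consonant: -la when the stem ends in a nasal (*lehin*, *tevavum*, *novum*); -odo when the stem ends in a non-nasal consonant (*bis*, *demgeg*, *huew*).
Since the final consonant of *em* is /m/ (a nasal), it takes -la, giving *emla*.
The final consonant of *pivuw* is /w/, which is non-nasal, so the suffix is -odo, giving *pivuwodo*.

emla, pivuwodo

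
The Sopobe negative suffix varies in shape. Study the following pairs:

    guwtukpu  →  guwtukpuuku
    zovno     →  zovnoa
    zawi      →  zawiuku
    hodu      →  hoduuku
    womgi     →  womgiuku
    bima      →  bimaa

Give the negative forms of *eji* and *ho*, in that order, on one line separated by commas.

ejiuku, hoa

Looking at the last vowel of each stem: -uku when the last vowel of the stem is a high vowel (*guwtukpu*, *zawi*, *hodu*, *womgi*); -a when the last vowel of the stem is a non-high vowel (*zovno*, *bima*).
Since the last vowel of *eji* is /i/ (a high vowel), it takes -uku, giving *ejiuku*.
The last vowel of *ho* is /o/, which is a non-high vowel, so the suffix is -a, giving *hoa*.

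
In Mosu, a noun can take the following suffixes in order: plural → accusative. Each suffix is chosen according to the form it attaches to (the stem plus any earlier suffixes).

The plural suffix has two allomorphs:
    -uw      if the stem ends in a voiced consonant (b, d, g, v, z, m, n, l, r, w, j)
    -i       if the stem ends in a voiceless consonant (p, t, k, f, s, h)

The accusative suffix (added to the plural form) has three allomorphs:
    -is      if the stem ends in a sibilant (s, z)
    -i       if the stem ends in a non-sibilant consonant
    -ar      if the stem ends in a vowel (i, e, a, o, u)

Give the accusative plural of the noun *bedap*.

The final consonant of *bedap* is /p/, which is voiceless, so the plural suffix is -i, giving *bedapi*.
The plural form *bedapi* — final sound /i/ (a vowel) → -ar → *bedapiar*.

bedapiar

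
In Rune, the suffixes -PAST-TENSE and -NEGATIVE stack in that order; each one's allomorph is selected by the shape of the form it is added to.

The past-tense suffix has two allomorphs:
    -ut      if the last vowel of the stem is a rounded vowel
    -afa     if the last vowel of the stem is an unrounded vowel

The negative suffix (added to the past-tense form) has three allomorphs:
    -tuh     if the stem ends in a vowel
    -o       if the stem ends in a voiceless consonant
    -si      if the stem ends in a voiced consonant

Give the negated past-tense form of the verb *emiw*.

emiwafatuh

The last vowel of *emiw* is /i/, which is an unrounded vowel, so the past-tense suffix is -afa, giving *emiwafa*.
The final sound of the past-tense form *emiwafa* is /a/, which is a vowel, so the negative suffix is -tuh, giving *emiwafatuh*.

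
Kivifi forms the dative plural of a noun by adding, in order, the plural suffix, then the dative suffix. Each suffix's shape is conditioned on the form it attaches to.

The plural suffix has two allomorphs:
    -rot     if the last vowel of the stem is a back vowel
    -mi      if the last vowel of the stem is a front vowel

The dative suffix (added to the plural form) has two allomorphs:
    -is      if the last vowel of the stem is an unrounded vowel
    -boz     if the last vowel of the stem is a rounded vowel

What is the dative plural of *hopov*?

Since the last vowel of *hopov* is /o/ (a back vowel), it takes -rot, giving *hopovrot*.
The plural form *hopovrot* — last vowel /o/ (a rounded vowel) → -boz → *hopovrotboz*.

hopovrotboz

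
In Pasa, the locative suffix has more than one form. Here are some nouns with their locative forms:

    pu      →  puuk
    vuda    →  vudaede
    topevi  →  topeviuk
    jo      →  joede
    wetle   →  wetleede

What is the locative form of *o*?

oede

Looking at the last vowel of each stem: -uk when the last vowel of the stem is a high vowel (*pu*, *topevi*); -ede when the last vowel of the stem is a non-high vowel (*vuda*, *jo*, *wetle*).
*o* — last vowel /o/ (a non-high vowel) → -ede → *oede*.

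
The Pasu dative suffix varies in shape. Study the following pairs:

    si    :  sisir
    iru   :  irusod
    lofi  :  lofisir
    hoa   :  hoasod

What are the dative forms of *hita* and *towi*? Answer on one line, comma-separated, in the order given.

hitasod, towisir

Looking at the last vowel of each stem: -sir when the last vowel of the stem is a front vowel (*si*, *lofi*); -sod when the last vowel of the stem is a back vowel (*iru*, *hoa*).
The last vowel of *hita* is /a/, which is a back vowel, so the suffix is -sod, giving *hitasod*.
*towi*: last vowel = /i/, a front vowel → -sir → *towisir*.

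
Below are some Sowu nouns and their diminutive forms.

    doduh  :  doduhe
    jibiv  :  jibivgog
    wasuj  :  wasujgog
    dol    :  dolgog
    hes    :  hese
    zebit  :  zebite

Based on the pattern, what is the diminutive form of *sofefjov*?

Looking at the final consonant of each stem: -e when the stem ends in a voiceless consonant (*doduh*, *hes*, *zebit*); -gog when the stem ends in a voiced consonant (*jibiv*, *wasuj*, *dol*).
The final consonant of *sofefjov* is /v/, which is voiced, so the suffix is -gog, giving *sofefjovgog*.

sofefjovgog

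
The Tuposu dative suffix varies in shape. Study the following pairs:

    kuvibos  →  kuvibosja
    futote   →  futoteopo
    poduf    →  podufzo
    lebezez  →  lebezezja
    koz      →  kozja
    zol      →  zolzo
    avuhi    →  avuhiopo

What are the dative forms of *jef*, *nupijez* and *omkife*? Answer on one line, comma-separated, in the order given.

The alternation tracks the final sound of the stem — -ja when the stem ends in a sibilant (*kuvibos*, *lebezez*, *koz*); -zo when the stem ends in a non-sibilant consonant (*poduf*, *zol*); -opo when the stem ends in a vowel (*futote*, *avuhi*).
Since the final sound of *jef* is /f/ (a non-sibilant consonant), it takes -zo, giving *jefzo*.
The final sound of *nupijez* is /z/, which is a sibilant, so the suffix is -ja, giving *nupijezja*.
The final sound of *omkife* is /e/, which is a vowel, so the suffix is -opo, giving *omkifeopo*.

jefzo, nupijezja, omkifeopo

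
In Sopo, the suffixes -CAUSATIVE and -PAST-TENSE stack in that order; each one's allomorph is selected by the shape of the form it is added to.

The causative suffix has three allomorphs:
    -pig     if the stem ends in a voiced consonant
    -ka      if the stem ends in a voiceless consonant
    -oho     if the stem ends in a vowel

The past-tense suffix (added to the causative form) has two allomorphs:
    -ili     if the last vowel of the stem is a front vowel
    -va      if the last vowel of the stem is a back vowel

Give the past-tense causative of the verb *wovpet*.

The final sound of *wovpet* is /t/, which is a voiceless consonant, so the causative suffix is -ka, giving *wovpetka*.
The causative form *wovpetka*: last vowel = /a/, a back vowel → -va → *wovpetkava*.

wovpetkava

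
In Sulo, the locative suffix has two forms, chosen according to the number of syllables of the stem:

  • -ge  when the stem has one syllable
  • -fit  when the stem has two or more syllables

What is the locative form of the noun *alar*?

alarfit

*alar* has 2 syllables, so the suffix is -fit, giving *alarfit*.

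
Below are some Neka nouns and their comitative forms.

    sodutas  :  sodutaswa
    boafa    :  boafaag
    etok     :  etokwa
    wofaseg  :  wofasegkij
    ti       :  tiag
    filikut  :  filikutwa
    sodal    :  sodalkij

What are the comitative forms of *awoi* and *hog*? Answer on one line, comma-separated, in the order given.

awoiag, hogkij

Looking at the final sound of each stem: -wa when the stem ends in a voiceless consonant (*sodutas*, *etok*, *filikut*); -kij when the stem ends in a voiced consonant (*wofaseg*, *sodal*); -ag when the stem ends in a vowel (*boafa*, *ti*).
*awoi* — final sound /i/ (a vowel) → -ag → *awoiag*.
*hog* — final sound /g/ (a voiced consonant) → -kij → *hogkij*.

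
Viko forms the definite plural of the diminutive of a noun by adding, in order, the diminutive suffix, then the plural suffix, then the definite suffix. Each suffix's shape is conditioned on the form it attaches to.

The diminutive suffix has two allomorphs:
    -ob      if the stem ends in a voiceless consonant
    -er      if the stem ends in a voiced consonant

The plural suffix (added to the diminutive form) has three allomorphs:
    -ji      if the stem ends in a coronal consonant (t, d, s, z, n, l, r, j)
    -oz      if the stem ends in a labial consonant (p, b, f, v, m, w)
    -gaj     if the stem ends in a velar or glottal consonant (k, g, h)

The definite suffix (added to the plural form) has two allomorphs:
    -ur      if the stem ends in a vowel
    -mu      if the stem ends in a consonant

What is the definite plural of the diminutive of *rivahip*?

Since the final consonant of *rivahip* is /p/ (voiceless), it takes -ob, giving *rivahipob*.
Since the final consonant of the diminutive form *rivahipob* is /b/ (labial), it takes -oz, giving *rivahipoboz*.
The plural form *rivahipoboz*: final sound = /z/, a consonant → -mu → *rivahipobozmu*.

rivahipobozmu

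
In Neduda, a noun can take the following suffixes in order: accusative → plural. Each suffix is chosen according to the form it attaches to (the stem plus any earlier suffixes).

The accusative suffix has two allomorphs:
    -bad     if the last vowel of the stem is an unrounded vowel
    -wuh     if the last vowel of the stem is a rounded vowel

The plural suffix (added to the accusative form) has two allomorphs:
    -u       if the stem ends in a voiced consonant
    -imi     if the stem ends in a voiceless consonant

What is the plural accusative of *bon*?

bonwuhimi

Since the last vowel of *bon* is /o/ (a rounded vowel), it takes -wuh, giving *bonwuh*.
The final consonant of the accusative form *bonwuh* is /h/, which is voiceless, so the plural suffix is -imi, giving *bonwuhimi*.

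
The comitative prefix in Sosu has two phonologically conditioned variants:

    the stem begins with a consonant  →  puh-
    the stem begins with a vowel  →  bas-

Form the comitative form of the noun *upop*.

basupop

*upop*: first sound = /u/, a vowel → bas- → *basupop*.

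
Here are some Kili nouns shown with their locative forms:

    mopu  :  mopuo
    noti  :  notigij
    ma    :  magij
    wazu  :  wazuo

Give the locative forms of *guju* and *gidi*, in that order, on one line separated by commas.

gujuo, gidigij

The pattern is rounding harmony: -o when the last vowel of the stem is a rounded vowel (*mopu*, *wazu*); -gij when the last vowel of the stem is an unrounded vowel (*noti*, *ma*).
*guju*: last vowel = /u/, a rounded vowel → -o → *gujuo*.
The last vowel of *gidi* is /i/, which is an unrounded vowel, so the suffix is -gij, giving *gidigij*.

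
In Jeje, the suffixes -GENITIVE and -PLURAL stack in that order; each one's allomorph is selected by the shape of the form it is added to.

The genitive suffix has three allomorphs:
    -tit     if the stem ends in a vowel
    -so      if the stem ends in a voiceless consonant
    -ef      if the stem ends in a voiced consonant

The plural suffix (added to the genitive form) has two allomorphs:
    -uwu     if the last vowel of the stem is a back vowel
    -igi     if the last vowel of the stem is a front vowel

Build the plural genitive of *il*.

Since the final sound of *il* is /l/ (a voiced consonant), it takes -ef, giving *ilef*.
The last vowel of the genitive form *ilef* is /e/, which is a front vowel, so the plural suffix is -igi, giving *ilefigi*.

ilefigi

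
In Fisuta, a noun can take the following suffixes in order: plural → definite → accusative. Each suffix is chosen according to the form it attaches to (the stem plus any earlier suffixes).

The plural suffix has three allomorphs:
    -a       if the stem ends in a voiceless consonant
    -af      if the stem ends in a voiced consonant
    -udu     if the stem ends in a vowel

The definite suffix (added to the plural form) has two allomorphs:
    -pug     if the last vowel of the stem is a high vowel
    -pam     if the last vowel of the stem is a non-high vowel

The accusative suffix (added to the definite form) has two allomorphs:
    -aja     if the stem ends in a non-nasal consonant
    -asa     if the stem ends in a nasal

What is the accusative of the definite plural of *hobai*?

*hobai* — final sound /i/ (a vowel) → -udu → *hobaiudu*.
The last vowel of the plural form *hobaiudu* is /u/, which is a high vowel, so the definite suffix is -pug, giving *hobaiudupug*.
The definite form *hobaiudupug* — final consonant /g/ (non-nasal) → -aja → *hobaiudupugaja*.

hobaiudupugaja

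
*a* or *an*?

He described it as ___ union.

a

The indefinite article is chosen by the initial *sound* of the following word, not its spelling.
*union* begins with the sound /juː/ (u pronounced /juː/) — a consonant sound.
So the article is *a*: He described it as a union.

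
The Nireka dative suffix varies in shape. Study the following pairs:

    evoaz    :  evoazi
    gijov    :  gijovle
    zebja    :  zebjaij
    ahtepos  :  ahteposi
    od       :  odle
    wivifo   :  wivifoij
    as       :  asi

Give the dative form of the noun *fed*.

fedle

The suffix is conditioned by the final sound: -i when the stem ends in a sibilant (*evoaz*, *ahtepos*, *as*); -le when the stem ends in a non-sibilant consonant (*gijov*, *od*); -ij when the stem ends in a vowel (*zebja*, *wivifo*).
*fed* — final sound /d/ (a non-sibilant consonant) → -le → *fedle*.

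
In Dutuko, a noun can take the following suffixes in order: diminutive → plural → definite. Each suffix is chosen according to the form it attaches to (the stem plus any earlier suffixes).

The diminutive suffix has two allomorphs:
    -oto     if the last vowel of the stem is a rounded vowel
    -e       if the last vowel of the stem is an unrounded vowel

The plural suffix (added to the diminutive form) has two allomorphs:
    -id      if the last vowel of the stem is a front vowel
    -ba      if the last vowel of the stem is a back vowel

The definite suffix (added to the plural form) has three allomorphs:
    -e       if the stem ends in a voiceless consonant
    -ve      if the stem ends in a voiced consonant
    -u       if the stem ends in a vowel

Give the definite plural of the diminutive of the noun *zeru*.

zeruotobau

The last vowel of *zeru* is /u/, which is a rounded vowel, so the diminutive suffix is -oto, giving *zeruoto*.
The diminutive form *zeruoto*: last vowel = /o/, a back vowel → -ba → *zeruotoba*.
Since the final sound of the plural form *zeruotoba* is /a/ (a vowel), it takes -u, giving *zeruotobau*.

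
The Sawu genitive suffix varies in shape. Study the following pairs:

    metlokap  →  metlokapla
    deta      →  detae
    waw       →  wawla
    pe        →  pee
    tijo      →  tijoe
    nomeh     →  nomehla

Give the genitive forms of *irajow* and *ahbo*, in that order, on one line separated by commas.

irajowla, ahboe

Looking at the final sound of each stem: -la when the stem ends in a consonant (*metlokap*, *waw*, *nomeh*); -e when the stem ends in a vowel (*deta*, *pe*, *tijo*).
Since the final sound of *irajow* is /w/ (a consonant), it takes -la, giving *irajowla*.
*ahbo* — final sound /o/ (a vowel) → -e → *ahboe*.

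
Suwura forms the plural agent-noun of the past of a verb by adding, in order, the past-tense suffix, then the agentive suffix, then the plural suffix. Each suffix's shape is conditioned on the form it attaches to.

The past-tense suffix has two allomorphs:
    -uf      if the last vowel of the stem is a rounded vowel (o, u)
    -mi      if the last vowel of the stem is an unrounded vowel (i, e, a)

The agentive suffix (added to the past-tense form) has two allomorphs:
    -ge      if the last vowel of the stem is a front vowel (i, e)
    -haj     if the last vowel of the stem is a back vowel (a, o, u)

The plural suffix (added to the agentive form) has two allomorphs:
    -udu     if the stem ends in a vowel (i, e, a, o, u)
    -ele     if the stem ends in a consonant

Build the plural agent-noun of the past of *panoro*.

panoroufhajele

The last vowel of *panoro* is /o/, which is a rounded vowel, so the past-tense suffix is -uf, giving *panorouf*.
The past-tense form *panorouf* — last vowel /u/ (a back vowel) → -haj → *panoroufhaj*.
The final sound of the agentive form *panoroufhaj* is /j/, which is a consonant, so the plural suffix is -ele, giving *panoroufhajele*.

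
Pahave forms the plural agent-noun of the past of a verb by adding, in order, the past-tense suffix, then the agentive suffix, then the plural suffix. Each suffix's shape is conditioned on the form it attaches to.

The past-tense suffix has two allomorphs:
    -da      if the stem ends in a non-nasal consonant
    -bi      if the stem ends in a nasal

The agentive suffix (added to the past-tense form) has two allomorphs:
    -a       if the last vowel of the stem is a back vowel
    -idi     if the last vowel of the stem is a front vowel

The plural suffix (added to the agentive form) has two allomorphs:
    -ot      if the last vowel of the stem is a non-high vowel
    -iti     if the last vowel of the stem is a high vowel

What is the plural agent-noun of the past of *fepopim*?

fepopimbiidiiti

*fepopim*: final consonant = /m/, a nasal → -bi → *fepopimbi*.
Since the last vowel of the past-tense form *fepopimbi* is /i/ (a front vowel), it takes -idi, giving *fepopimbiidi*.
Since the last vowel of the agentive form *fepopimbiidi* is /i/ (a high vowel), it takes -iti, giving *fepopimbiidiiti*.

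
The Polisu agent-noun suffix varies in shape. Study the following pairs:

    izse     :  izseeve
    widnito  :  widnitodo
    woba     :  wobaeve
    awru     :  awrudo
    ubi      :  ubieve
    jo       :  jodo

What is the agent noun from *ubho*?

ubhodo

The suffix is conditioned by the last vowel: -do when the last vowel of the stem is a rounded vowel (*widnito*, *awru*, *jo*); -eve when the last vowel of the stem is an unrounded vowel (*izse*, *woba*, *ubi*).
*ubho*: last vowel = /o/, a rounded vowel → -do → *ubhodo*.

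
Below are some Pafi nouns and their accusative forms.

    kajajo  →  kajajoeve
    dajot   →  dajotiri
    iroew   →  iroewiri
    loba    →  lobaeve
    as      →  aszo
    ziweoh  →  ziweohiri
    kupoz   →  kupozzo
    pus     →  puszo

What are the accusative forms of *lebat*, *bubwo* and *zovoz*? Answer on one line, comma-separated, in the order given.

The suffix is conditioned by the final sound: -zo when the stem ends in a sibilant (*as*, *kupoz*, *pus*); -iri when the stem ends in a non-sibilant consonant (*dajot*, *iroew*, *ziweoh*); -eve when the stem ends in a vowel (*kajajo*, *loba*).
The final sound of *lebat* is /t/, which is a non-sibilant consonant, so the suffix is -iri, giving *lebatiri*.
*bubwo* — final sound /o/ (a vowel) → -eve → *bubwoeve*.
Since the final sound of *zovoz* is /z/ (a sibilant), it takes -zo, giving *zovozzo*.

lebatiri, bubwoeve, zovozzo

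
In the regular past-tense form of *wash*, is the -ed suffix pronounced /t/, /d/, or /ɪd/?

/t/

The stem *wash* ends in a voiceless consonant other than /t/.
The -ed suffix is realized as /ɪd/ after /t, d/; as /t/ after other voiceless consonants; and as /d/ after other voiced sounds.
So -ed on *wash* is pronounced /t/.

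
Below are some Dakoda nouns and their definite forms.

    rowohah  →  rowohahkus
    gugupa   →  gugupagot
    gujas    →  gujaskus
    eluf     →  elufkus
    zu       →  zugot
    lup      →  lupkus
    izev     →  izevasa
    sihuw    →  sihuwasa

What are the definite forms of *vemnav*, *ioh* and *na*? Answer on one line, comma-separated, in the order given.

vemnavasa, iohkus, nagot

Looking at the final sound of each stem: -kus when the stem ends in a voiceless consonant (*rowohah*, *gujas*, *eluf*, *lup*); -asa when the stem ends in a voiced consonant (*izev*, *sihuw*); -got when the stem ends in a vowel (*gugupa*, *zu*).
The final sound of *vemnav* is /v/, which is a voiced consonant, so the suffix is -asa, giving *vemnavasa*.
*ioh*: final sound = /h/, a voiceless consonant → -kus → *iohkus*.
*na* — final sound /a/ (a vowel) → -got → *nagot*.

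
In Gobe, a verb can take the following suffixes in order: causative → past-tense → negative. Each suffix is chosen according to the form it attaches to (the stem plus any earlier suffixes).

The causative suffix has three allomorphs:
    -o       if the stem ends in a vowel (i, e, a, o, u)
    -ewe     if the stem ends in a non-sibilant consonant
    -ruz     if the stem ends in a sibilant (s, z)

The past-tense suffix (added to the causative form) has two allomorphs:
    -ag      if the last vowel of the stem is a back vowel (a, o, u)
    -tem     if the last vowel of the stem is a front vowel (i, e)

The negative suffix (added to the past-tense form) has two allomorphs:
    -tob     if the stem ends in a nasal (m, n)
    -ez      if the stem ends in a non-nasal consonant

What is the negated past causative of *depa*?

depaoagez

The final sound of *depa* is /a/, which is a vowel, so the causative suffix is -o, giving *depao*.
The causative form *depao* — last vowel /o/ (a back vowel) → -ag → *depaoag*.
The past-tense form *depaoag* — final consonant /g/ (non-nasal) → -ez → *depaoagez*.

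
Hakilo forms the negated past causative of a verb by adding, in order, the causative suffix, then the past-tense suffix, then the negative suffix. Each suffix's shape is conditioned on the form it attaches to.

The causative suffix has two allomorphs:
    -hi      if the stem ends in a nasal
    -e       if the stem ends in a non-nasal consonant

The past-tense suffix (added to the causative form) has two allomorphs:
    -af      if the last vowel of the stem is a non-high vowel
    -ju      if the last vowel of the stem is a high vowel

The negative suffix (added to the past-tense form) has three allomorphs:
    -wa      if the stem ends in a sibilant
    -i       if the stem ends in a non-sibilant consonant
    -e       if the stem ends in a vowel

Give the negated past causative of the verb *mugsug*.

mugsugeafi

*mugsug* — final consonant /g/ (non-nasal) → -e → *mugsuge*.
The last vowel of the causative form *mugsuge* is /e/, which is a non-high vowel, so the past-tense suffix is -af, giving *mugsugeaf*.
The past-tense form *mugsugeaf*: final sound = /f/, a non-sibilant consonant → -i → *mugsugeafi*.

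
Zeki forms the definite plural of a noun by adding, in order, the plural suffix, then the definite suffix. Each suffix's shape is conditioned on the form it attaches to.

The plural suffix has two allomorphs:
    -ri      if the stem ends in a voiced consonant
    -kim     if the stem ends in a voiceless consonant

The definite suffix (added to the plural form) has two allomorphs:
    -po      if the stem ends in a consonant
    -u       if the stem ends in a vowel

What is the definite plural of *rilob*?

rilobriu

The final consonant of *rilob* is /b/, which is voiced, so the plural suffix is -ri, giving *rilobri*.
The plural form *rilobri* — final sound /i/ (a vowel) → -u → *rilobriu*.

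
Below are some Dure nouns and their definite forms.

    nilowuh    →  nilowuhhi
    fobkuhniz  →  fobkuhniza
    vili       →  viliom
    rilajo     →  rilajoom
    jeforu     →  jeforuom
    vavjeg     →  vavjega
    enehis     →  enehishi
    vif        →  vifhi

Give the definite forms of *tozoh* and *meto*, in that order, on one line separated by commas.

The pattern is voicing of the final sound: -hi when the stem ends in a voiceless consonant (*nilowuh*, *enehis*, *vif*); -a when the stem ends in a voiced consonant (*fobkuhniz*, *vavjeg*); -om when the stem ends in a vowel (*vili*, *rilajo*, *jeforu*).
Since the final sound of *tozoh* is /h/ (a voiceless consonant), it takes -hi, giving *tozohhi*.
Since the final sound of *meto* is /o/ (a vowel), it takes -om, giving *metoom*.

tozohhi, metoom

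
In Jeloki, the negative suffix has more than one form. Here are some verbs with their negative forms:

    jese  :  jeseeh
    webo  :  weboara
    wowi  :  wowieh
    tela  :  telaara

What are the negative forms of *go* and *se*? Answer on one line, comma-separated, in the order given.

goara, seeh

The pattern is front/back vowel harmony: -eh when the last vowel of the stem is a front vowel (*jese*, *wowi*); -ara when the last vowel of the stem is a back vowel (*webo*, *tela*).
*go*: last vowel = /o/, a back vowel → -ara → *goara*.
*se* — last vowel /e/ (a front vowel) → -eh → *seeh*.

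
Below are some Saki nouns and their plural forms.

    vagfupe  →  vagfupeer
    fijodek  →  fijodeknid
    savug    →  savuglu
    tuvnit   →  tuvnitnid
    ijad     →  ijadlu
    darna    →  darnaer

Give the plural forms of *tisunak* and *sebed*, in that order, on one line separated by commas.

Looking at the final sound of each stem: -nid when the stem ends in a voiceless consonant (*fijodek*, *tuvnit*); -lu when the stem ends in a voiced consonant (*savug*, *ijad*); -er when the stem ends in a vowel (*vagfupe*, *darna*).
Since the final sound of *tisunak* is /k/ (a voiceless consonant), it takes -nid, giving *tisunaknid*.
*sebed*: final sound = /d/, a voiced consonant → -lu → *sebedlu*.

tisunaknid, sebedlu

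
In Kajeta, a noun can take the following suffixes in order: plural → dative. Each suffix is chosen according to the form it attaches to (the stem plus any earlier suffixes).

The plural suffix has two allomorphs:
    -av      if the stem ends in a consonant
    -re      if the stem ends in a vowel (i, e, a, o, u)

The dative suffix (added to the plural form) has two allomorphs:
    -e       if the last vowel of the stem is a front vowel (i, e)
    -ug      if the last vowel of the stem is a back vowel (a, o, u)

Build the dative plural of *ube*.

uberee

Since the final sound of *ube* is /e/ (a vowel), it takes -re, giving *ubere*.
The plural form *ubere* — last vowel /e/ (a front vowel) → -e → *uberee*.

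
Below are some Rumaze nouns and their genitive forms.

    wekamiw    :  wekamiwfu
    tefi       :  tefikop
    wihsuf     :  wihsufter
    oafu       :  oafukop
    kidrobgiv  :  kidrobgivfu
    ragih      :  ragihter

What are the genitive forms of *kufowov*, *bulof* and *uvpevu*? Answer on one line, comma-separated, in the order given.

kufowovfu, bulofter, uvpevukop

The pattern is voicing of the final sound: -ter when the stem ends in a voiceless consonant (*wihsuf*, *ragih*); -fu when the stem ends in a voiced consonant (*wekamiw*, *kidrobgiv*); -kop when the stem ends in a vowel (*tefi*, *oafu*).
The final sound of *kufowov* is /v/, which is a voiced consonant, so the suffix is -fu, giving *kufowovfu*.
*bulof* — final sound /f/ (a voiceless consonant) → -ter → *bulofter*.
*uvpevu*: final sound = /u/, a vowel → -kop → *uvpevukop*.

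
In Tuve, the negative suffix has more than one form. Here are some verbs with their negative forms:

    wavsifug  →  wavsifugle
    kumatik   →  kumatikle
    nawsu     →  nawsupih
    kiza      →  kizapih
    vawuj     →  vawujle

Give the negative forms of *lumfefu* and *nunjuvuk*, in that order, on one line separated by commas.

The suffix is conditioned by the final sound: -le when the stem ends in a consonant (*wavsifug*, *kumatik*, *vawuj*); -pih when the stem ends in a vowel (*nawsu*, *kiza*).
*lumfefu*: final sound = /u/, a vowel → -pih → *lumfefupih*.
The final sound of *nunjuvuk* is /k/, which is a consonant, so the suffix is -le, giving *nunjuvukle*.

lumfefupih, nunjuvukle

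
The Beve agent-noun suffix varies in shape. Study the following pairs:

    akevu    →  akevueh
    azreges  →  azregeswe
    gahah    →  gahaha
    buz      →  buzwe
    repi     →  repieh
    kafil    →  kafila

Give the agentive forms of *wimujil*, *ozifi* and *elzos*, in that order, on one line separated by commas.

The pattern is sibilance of the final sound: -we when the stem ends in a sibilant (*azreges*, *buz*); -a when the stem ends in a non-sibilant consonant (*gahah*, *kafil*); -eh when the stem ends in a vowel (*akevu*, *repi*).
*wimujil* — final sound /l/ (a non-sibilant consonant) → -a → *wimujila*.
Since the final sound of *ozifi* is /i/ (a vowel), it takes -eh, giving *ozifieh*.
*elzos* — final sound /s/ (a sibilant) → -we → *elzoswe*.

wimujila, ozifieh, elzoswe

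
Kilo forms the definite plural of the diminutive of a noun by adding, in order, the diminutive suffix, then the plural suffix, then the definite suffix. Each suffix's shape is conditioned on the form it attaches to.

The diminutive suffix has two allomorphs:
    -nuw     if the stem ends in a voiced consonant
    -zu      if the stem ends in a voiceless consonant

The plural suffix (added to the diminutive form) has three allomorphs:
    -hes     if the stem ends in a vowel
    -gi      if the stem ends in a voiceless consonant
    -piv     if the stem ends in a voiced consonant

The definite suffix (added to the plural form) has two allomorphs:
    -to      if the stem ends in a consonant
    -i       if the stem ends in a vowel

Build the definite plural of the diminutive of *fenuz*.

fenuznuwpivto

The final consonant of *fenuz* is /z/, which is voiced, so the diminutive suffix is -nuw, giving *fenuznuw*.
The diminutive form *fenuznuw* — final sound /w/ (a voiced consonant) → -piv → *fenuznuwpiv*.
The plural form *fenuznuwpiv* — final sound /v/ (a consonant) → -to → *fenuznuwpivto*.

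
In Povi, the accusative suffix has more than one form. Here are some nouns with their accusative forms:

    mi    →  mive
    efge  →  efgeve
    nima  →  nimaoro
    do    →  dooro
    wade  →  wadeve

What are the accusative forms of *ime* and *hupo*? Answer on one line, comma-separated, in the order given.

imeve, hupooro

Looking at the last vowel of each stem: -ve when the last vowel of the stem is a front vowel (*mi*, *efge*, *wade*); -oro when the last vowel of the stem is a back vowel (*nima*, *do*).
*ime* — last vowel /e/ (a front vowel) → -ve → *imeve*.
The last vowel of *hupo* is /o/, which is a back vowel, so the suffix is -oro, giving *hupooro*.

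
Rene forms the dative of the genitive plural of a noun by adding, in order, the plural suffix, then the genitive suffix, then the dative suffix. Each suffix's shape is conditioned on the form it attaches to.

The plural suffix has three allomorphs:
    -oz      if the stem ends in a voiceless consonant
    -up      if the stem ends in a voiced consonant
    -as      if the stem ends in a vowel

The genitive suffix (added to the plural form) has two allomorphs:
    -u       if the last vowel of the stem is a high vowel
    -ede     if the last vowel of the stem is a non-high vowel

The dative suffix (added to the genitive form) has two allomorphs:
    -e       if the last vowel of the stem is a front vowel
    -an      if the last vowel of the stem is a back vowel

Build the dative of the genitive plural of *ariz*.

The final sound of *ariz* is /z/, which is a voiced consonant, so the plural suffix is -up, giving *arizup*.
The plural form *arizup* — last vowel /u/ (a high vowel) → -u → *arizupu*.
The last vowel of the genitive form *arizupu* is /u/, which is a back vowel, so the dative suffix is -an, giving *arizupuan*.

arizupuan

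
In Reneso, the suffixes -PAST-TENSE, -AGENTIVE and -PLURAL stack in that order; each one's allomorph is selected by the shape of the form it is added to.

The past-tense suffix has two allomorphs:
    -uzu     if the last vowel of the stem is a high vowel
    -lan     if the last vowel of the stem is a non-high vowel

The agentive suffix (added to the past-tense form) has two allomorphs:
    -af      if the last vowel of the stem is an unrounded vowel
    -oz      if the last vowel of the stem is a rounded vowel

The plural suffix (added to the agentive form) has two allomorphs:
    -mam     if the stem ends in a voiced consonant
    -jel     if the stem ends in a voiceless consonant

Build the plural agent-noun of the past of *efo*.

efolanafjel

*efo*: last vowel = /o/, a non-high vowel → -lan → *efolan*.
Since the last vowel of the past-tense form *efolan* is /a/ (an unrounded vowel), it takes -af, giving *efolanaf*.
Since the final consonant of the agentive form *efolanaf* is /f/ (voiceless), it takes -jel, giving *efolanafjel*.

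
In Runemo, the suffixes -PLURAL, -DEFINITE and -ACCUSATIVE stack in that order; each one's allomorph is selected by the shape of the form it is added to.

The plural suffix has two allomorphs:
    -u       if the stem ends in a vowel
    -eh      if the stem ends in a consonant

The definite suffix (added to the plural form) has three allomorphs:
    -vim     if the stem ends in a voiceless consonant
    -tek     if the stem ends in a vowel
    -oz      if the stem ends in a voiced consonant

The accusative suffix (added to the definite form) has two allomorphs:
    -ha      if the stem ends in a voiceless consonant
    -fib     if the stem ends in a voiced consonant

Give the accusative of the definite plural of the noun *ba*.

*ba* — final sound /a/ (a vowel) → -u → *bau*.
The plural form *bau*: final sound = /u/, a vowel → -tek → *bautek*.
The definite form *bautek* — final consonant /k/ (voiceless) → -ha → *bautekha*.

bautekha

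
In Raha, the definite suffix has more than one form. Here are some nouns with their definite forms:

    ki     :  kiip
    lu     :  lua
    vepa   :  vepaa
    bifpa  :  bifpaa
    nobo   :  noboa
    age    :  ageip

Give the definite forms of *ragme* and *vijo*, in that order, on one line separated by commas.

ragmeip, vijoa

The pattern is front/back vowel harmony: -ip when the last vowel of the stem is a front vowel (*ki*, *age*); -a when the last vowel of the stem is a back vowel (*lu*, *vepa*, *bifpa*, *nobo*).
*ragme*: last vowel = /e/, a front vowel → -ip → *ragmeip*.
*vijo*: last vowel = /o/, a back vowel → -a → *vijoa*.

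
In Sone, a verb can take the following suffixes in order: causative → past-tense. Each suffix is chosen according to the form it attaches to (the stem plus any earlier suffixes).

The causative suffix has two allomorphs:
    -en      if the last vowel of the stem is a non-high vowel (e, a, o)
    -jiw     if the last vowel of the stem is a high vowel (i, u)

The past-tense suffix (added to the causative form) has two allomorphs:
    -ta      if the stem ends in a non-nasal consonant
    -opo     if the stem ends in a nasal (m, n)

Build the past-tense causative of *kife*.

Since the last vowel of *kife* is /e/ (a non-high vowel), it takes -en, giving *kifeen*.
The final consonant of the causative form *kifeen* is /n/, which is a nasal, so the past-tense suffix is -opo, giving *kifeenopo*.

kifeenopo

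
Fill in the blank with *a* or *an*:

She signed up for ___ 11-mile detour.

The indefinite article is chosen by the initial *sound* of the following word, not its spelling.
The number *11* is spoken "eleven", beginning with /ɪˈlɛvən/ — a vowel sound.
So the article is *an*: She signed up for an 11-mile detour.

an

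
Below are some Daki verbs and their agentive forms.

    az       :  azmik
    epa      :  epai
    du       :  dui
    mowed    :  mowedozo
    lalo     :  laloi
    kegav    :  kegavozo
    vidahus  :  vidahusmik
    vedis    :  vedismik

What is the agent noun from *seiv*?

The pattern is sibilance of the final sound: -mik when the stem ends in a sibilant (*az*, *vidahus*, *vedis*); -ozo when the stem ends in a non-sibilant consonant (*mowed*, *kegav*); -i when the stem ends in a vowel (*epa*, *du*, *lalo*).
*seiv* — final sound /v/ (a non-sibilant consonant) → -ozo → *seivozo*.

seivozo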